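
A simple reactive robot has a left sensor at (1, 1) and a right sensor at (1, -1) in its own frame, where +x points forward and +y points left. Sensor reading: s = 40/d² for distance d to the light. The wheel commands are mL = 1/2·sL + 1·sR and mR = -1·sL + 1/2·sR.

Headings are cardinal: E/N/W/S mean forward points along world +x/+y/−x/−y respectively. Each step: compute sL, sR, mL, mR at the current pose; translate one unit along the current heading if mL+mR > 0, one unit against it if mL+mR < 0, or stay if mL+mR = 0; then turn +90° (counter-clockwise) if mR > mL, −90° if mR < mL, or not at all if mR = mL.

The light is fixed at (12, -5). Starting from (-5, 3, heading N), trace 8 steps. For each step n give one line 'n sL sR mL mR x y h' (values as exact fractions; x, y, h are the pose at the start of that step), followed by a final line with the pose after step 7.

n=0: pose=(-5,3,N); sL=8/81, sR=40/337; mL=4588/27297, mR=-1076/27297; mL+mR=3512/27297 → advance +1; mR−mL=-1888/9099 → turn -1·90°
n=1: pose=(-5,4,E); sL=10/89, sR=1/8; mL=129/712, mR=-71/1424; mL+mR=187/1424 → advance +1; mR−mL=-329/1424 → turn -1·90°
n=2: pose=(-4,4,S); sL=40/289, sR=40/353; mL=18620/102017, mR=-8340/102017; mL+mR=10280/102017 → advance +1; mR−mL=-26960/102017 → turn -1·90°
n=3: pose=(-4,3,W); sL=20/169, sR=4/37; mL=1046/6253, mR=-402/6253; mL+mR=644/6253 → advance +1; mR−mL=-1448/6253 → turn -1·90°
n=4: pose=(-5,3,N); sL=8/81, sR=40/337; mL=4588/27297, mR=-1076/27297; mL+mR=3512/27297 → advance +1; mR−mL=-1888/9099 → turn -1·90°
n=5: pose=(-5,4,E); sL=10/89, sR=1/8; mL=129/712, mR=-71/1424; mL+mR=187/1424 → advance +1; mR−mL=-329/1424 → turn -1·90°
n=6: pose=(-4,4,S); sL=40/289, sR=40/353; mL=18620/102017, mR=-8340/102017; mL+mR=10280/102017 → advance +1; mR−mL=-26960/102017 → turn -1·90°
n=7: pose=(-4,3,W); sL=20/169, sR=4/37; mL=1046/6253, mR=-402/6253; mL+mR=644/6253 → advance +1; mR−mL=-1448/6253 → turn -1·90°

0 8/81 40/337 4588/27297 -1076/27297 -5 3 N
1 10/89 1/8 129/712 -71/1424 -5 4 E
2 40/289 40/353 18620/102017 -8340/102017 -4 4 S
3 20/169 4/37 1046/6253 -402/6253 -4 3 W
4 8/81 40/337 4588/27297 -1076/27297 -5 3 N
5 10/89 1/8 129/712 -71/1424 -5 4 E
6 40/289 40/353 18620/102017 -8340/102017 -4 4 S
7 20/169 4/37 1046/6253 -402/6253 -4 3 W
final -5 3 N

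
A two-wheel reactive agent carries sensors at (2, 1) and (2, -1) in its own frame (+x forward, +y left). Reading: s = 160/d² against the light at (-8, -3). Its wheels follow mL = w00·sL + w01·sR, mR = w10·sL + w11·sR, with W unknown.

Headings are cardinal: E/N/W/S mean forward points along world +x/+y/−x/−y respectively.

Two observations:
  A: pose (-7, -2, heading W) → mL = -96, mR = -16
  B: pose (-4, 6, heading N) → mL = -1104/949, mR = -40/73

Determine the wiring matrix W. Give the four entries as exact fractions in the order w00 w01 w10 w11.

obs A: pose=(-7,-2,W) → sL=160, sR=32, mL=-96, mR=-16
obs B: pose=(-4,6,N) → sL=16/13, sR=80/73, mL=-1104/949, mR=-40/73
sensor matrix S = [[160, 32], [16/13, 80/73]]; det S = 129024/949
solve [mL_A; mL_B] = S·[w00; w01] and [mR_A; mR_B] = S·[w10; w11]:
  w00 = -1/2, w01 = -1/2, w10 = 0, w11 = -1/2

-1/2 -1/2 0 -1/2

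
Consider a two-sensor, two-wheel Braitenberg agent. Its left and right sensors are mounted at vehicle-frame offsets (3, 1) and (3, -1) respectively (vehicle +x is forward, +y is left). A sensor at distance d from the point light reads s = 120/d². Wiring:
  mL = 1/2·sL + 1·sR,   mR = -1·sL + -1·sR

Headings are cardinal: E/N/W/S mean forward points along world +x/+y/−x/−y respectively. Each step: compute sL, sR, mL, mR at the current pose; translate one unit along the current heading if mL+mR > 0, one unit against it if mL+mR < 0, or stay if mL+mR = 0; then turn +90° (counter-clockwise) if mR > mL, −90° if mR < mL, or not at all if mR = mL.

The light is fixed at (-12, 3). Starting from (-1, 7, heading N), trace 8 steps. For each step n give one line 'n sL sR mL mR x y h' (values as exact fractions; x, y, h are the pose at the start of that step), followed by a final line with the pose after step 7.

n=0: pose=(-1,7,N); sL=120/149, sR=120/193; mL=29460/28757, mR=-41040/28757; mL+mR=-60/149 → advance -1; mR−mL=-70500/28757 → turn -1·90°
n=1: pose=(-1,6,E); sL=30/53, sR=3/5; mL=234/265, mR=-309/265; mL+mR=-15/53 → advance -1; mR−mL=-543/265 → turn -1·90°
n=2: pose=(-2,6,S); sL=120/121, sR=40/27; mL=6460/3267, mR=-8080/3267; mL+mR=-60/121 → advance -1; mR−mL=-14540/3267 → turn -1·90°
n=3: pose=(-2,7,W); sL=60/29, sR=60/37; mL=2850/1073, mR=-3960/1073; mL+mR=-30/29 → advance -1; mR−mL=-6810/1073 → turn -1·90°
n=4: pose=(-1,7,N); sL=120/149, sR=120/193; mL=29460/28757, mR=-41040/28757; mL+mR=-60/149 → advance -1; mR−mL=-70500/28757 → turn -1·90°
n=5: pose=(-1,6,E); sL=30/53, sR=3/5; mL=234/265, mR=-309/265; mL+mR=-15/53 → advance -1; mR−mL=-543/265 → turn -1·90°
n=6: pose=(-2,6,S); sL=120/121, sR=40/27; mL=6460/3267, mR=-8080/3267; mL+mR=-60/121 → advance -1; mR−mL=-14540/3267 → turn -1·90°
n=7: pose=(-2,7,W); sL=60/29, sR=60/37; mL=2850/1073, mR=-3960/1073; mL+mR=-30/29 → advance -1; mR−mL=-6810/1073 → turn -1·90°

0 120/149 120/193 29460/28757 -41040/28757 -1 7 N
1 30/53 3/5 234/265 -309/265 -1 6 E
2 120/121 40/27 6460/3267 -8080/3267 -2 6 S
3 60/29 60/37 2850/1073 -3960/1073 -2 7 W
4 120/149 120/193 29460/28757 -41040/28757 -1 7 N
5 30/53 3/5 234/265 -309/265 -1 6 E
6 120/121 40/27 6460/3267 -8080/3267 -2 6 S
7 60/29 60/37 2850/1073 -3960/1073 -2 7 W
final -1 7 N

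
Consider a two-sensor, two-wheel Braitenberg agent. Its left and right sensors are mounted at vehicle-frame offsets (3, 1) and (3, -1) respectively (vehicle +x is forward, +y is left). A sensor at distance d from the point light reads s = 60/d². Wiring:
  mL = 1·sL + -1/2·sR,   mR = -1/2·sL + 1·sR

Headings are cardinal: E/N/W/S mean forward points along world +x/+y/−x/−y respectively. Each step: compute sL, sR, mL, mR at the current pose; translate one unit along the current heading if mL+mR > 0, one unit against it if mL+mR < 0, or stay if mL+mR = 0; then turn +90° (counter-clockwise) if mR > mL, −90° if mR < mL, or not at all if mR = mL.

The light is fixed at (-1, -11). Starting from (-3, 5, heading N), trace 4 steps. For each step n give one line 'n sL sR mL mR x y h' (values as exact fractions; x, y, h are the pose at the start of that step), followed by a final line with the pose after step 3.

n=0: pose=(-3,5,N); sL=6/37, sR=30/181; mL=531/6697, mR=567/6697; mL+mR=1098/6697 → advance +1; mR−mL=36/6697 → turn +1·90°
n=1: pose=(-3,6,W); sL=60/281, sR=60/349; mL=12510/98069, mR=6390/98069; mL+mR=18900/98069 → advance +1; mR−mL=-6120/98069 → turn -1·90°
n=2: pose=(-4,6,N); sL=15/104, sR=15/101; mL=735/10504, mR=1605/21008; mL+mR=3075/21008 → advance +1; mR−mL=135/21008 → turn +1·90°
n=3: pose=(-4,7,W); sL=12/65, sR=60/397; mL=2814/25805, mR=1518/25805; mL+mR=4332/25805 → advance +1; mR−mL=-1296/25805 → turn -1·90°

0 6/37 30/181 531/6697 567/6697 -3 5 N
1 60/281 60/349 12510/98069 6390/98069 -3 6 W
2 15/104 15/101 735/10504 1605/21008 -4 6 N
3 12/65 60/397 2814/25805 1518/25805 -4 7 W
final -5 7 N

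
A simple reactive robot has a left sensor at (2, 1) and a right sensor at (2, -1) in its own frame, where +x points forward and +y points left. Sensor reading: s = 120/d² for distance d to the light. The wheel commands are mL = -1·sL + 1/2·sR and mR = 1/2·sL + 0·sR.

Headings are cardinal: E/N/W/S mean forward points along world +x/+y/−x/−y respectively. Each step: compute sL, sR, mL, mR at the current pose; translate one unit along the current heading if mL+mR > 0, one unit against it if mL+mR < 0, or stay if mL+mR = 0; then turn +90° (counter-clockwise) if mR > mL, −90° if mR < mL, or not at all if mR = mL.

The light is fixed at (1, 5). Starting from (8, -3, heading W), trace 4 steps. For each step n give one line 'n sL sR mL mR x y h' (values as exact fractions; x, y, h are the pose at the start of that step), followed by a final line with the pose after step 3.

n=0: pose=(8,-3,W); sL=60/53, sR=60/37; mL=-630/1961, mR=30/53; mL+mR=480/1961 → advance +1; mR−mL=1740/1961 → turn +1·90°
n=1: pose=(7,-3,S); sL=120/149, sR=24/25; mL=-1212/3725, mR=60/149; mL+mR=288/3725 → advance +1; mR−mL=2712/3725 → turn +1·90°
n=2: pose=(7,-4,E); sL=15/16, sR=30/41; mL=-375/656, mR=15/32; mL+mR=-135/1312 → advance -1; mR−mL=1365/1312 → turn +1·90°
n=3: pose=(6,-4,N); sL=24/13, sR=24/17; mL=-252/221, mR=12/13; mL+mR=-48/221 → advance -1; mR−mL=456/221 → turn +1·90°

0 60/53 60/37 -630/1961 30/53 8 -3 W
1 120/149 24/25 -1212/3725 60/149 7 -3 S
2 15/16 30/41 -375/656 15/32 7 -4 E
3 24/13 24/17 -252/221 12/13 6 -4 N
final 6 -5 W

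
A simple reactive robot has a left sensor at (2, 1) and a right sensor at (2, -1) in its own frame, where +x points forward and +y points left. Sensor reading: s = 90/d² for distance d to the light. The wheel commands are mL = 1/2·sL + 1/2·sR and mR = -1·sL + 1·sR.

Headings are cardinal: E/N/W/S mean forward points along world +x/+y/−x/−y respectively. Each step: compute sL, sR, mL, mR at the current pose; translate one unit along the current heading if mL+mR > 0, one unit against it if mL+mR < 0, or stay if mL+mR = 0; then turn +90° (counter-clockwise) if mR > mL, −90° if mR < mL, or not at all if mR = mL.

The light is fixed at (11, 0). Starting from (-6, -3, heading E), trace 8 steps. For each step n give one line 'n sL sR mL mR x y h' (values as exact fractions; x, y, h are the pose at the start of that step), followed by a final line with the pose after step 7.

0 90/229 90/241 21150/55189 -1080/55189 -6 -3 E
1 9/25 45/157 1269/3925 -288/3925 -5 -3 S
2 90/349 10/37 3410/12913 160/12913 -5 -4 W
3 45/164 9/26 1323/4264 153/2132 -6 -4 N
4 90/229 90/241 21150/55189 -1080/55189 -6 -3 E
5 9/25 45/157 1269/3925 -288/3925 -5 -3 S
6 90/349 10/37 3410/12913 160/12913 -5 -4 W
7 45/164 9/26 1323/4264 153/2132 -6 -4 N
final -6 -3 E

n=0: pose=(-6,-3,E); sL=90/229, sR=90/241; mL=21150/55189, mR=-1080/55189; mL+mR=20070/55189 → advance +1; mR−mL=-22230/55189 → turn -1·90°
n=1: pose=(-5,-3,S); sL=9/25, sR=45/157; mL=1269/3925, mR=-288/3925; mL+mR=981/3925 → advance +1; mR−mL=-1557/3925 → turn -1·90°
n=2: pose=(-5,-4,W); sL=90/349, sR=10/37; mL=3410/12913, mR=160/12913; mL+mR=3570/12913 → advance +1; mR−mL=-3250/12913 → turn -1·90°
n=3: pose=(-6,-4,N); sL=45/164, sR=9/26; mL=1323/4264, mR=153/2132; mL+mR=1629/4264 → advance +1; mR−mL=-1017/4264 → turn -1·90°
n=4: pose=(-6,-3,E); sL=90/229, sR=90/241; mL=21150/55189, mR=-1080/55189; mL+mR=20070/55189 → advance +1; mR−mL=-22230/55189 → turn -1·90°
n=5: pose=(-5,-3,S); sL=9/25, sR=45/157; mL=1269/3925, mR=-288/3925; mL+mR=981/3925 → advance +1; mR−mL=-1557/3925 → turn -1·90°
n=6: pose=(-5,-4,W); sL=90/349, sR=10/37; mL=3410/12913, mR=160/12913; mL+mR=3570/12913 → advance +1; mR−mL=-3250/12913 → turn -1·90°
n=7: pose=(-6,-4,N); sL=45/164, sR=9/26; mL=1323/4264, mR=153/2132; mL+mR=1629/4264 → advance +1; mR−mL=-1017/4264 → turn -1·90°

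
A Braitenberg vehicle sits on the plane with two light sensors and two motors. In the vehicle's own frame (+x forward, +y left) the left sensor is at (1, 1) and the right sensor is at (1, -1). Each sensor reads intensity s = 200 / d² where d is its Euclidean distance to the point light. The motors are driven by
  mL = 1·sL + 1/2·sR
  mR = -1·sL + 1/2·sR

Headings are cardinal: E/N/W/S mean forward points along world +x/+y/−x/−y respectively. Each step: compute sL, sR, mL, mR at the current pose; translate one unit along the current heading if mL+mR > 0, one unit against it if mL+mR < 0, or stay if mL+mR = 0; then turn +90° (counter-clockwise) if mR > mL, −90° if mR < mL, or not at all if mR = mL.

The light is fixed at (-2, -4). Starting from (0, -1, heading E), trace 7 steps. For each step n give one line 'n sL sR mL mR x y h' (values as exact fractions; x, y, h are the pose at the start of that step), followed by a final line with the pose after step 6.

n=0: pose=(0,-1,E); sL=8, sR=200/13; mL=204/13, mR=-4/13; mL+mR=200/13 → advance +1; mR−mL=-16 → turn -1·90°
n=1: pose=(1,-1,S); sL=10, sR=25; mL=45/2, mR=5/2; mL+mR=25 → advance +1; mR−mL=-20 → turn -1·90°
n=2: pose=(1,-2,W); sL=40, sR=200/13; mL=620/13, mR=-420/13; mL+mR=200/13 → advance +1; mR−mL=-80 → turn -1·90°
n=3: pose=(0,-2,N); sL=20, sR=100/9; mL=230/9, mR=-130/9; mL+mR=100/9 → advance +1; mR−mL=-40 → turn -1·90°
n=4: pose=(0,-1,E); sL=8, sR=200/13; mL=204/13, mR=-4/13; mL+mR=200/13 → advance +1; mR−mL=-16 → turn -1·90°
n=5: pose=(1,-1,S); sL=10, sR=25; mL=45/2, mR=5/2; mL+mR=25 → advance +1; mR−mL=-20 → turn -1·90°
n=6: pose=(1,-2,W); sL=40, sR=200/13; mL=620/13, mR=-420/13; mL+mR=200/13 → advance +1; mR−mL=-80 → turn -1·90°

0 8 200/13 204/13 -4/13 0 -1 E
1 10 25 45/2 5/2 1 -1 S
2 40 200/13 620/13 -420/13 1 -2 W
3 20 100/9 230/9 -130/9 0 -2 N
4 8 200/13 204/13 -4/13 0 -1 E
5 10 25 45/2 5/2 1 -1 S
6 40 200/13 620/13 -420/13 1 -2 W
final 0 -2 N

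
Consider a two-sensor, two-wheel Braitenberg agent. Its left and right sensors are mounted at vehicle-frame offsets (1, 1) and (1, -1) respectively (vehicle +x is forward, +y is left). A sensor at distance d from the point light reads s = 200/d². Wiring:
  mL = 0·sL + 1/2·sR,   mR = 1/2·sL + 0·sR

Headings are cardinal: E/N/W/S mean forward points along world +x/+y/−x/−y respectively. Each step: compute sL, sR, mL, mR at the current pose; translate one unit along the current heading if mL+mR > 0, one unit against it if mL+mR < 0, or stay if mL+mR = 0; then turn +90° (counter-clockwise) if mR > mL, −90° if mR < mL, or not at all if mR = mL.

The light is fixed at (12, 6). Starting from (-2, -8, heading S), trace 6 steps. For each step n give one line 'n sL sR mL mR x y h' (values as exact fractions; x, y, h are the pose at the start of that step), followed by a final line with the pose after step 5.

n=0: pose=(-2,-8,S); sL=100/197, sR=4/9; mL=2/9, mR=50/197; mL+mR=844/1773 → advance +1; mR−mL=56/1773 → turn +1·90°
n=1: pose=(-2,-9,E); sL=40/73, sR=8/17; mL=4/17, mR=20/73; mL+mR=632/1241 → advance +1; mR−mL=48/1241 → turn +1·90°
n=2: pose=(-1,-9,N); sL=25/49, sR=10/17; mL=5/17, mR=25/98; mL+mR=915/1666 → advance +1; mR−mL=-65/1666 → turn -1·90°
n=3: pose=(-1,-8,E); sL=200/313, sR=200/369; mL=100/369, mR=100/313; mL+mR=68200/115497 → advance +1; mR−mL=5600/115497 → turn +1·90°
n=4: pose=(0,-8,N); sL=100/169, sR=20/29; mL=10/29, mR=50/169; mL+mR=3140/4901 → advance +1; mR−mL=-240/4901 → turn -1·90°
n=5: pose=(0,-7,E); sL=40/53, sR=200/317; mL=100/317, mR=20/53; mL+mR=11640/16801 → advance +1; mR−mL=1040/16801 → turn +1·90°

0 100/197 4/9 2/9 50/197 -2 -8 S
1 40/73 8/17 4/17 20/73 -2 -9 E
2 25/49 10/17 5/17 25/98 -1 -9 N
3 200/313 200/369 100/369 100/313 -1 -8 E
4 100/169 20/29 10/29 50/169 0 -8 N
5 40/53 200/317 100/317 20/53 0 -7 E
final 1 -7 N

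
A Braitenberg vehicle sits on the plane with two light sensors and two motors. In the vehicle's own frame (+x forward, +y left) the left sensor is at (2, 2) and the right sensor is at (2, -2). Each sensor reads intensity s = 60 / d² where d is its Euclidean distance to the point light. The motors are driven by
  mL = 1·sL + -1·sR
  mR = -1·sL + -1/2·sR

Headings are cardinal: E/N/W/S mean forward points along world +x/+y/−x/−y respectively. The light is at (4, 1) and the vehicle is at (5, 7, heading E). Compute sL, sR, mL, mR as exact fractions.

left sensor world pos  = (7, 9); dL² = 73
right sensor world pos = (7, 5); dR² = 25
sL = 60/73 = 60/73
sR = 60/25 = 12/5
mL = 1·sL + -1·sR = -576/365
mR = -1·sL + -1/2·sR = -738/365

60/73 12/5 -576/365 -738/365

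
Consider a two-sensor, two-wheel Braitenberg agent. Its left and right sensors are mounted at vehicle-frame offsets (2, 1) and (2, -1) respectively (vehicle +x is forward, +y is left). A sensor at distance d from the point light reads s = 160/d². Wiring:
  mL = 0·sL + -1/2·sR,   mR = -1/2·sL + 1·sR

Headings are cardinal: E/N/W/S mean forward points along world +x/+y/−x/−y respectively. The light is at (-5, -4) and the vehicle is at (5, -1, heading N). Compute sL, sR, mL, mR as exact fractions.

left sensor world pos  = (4, 1); dL² = 106
right sensor world pos = (6, 1); dR² = 146
sL = 160/106 = 80/53
sR = 160/146 = 80/73
mL = 0·sL + -1/2·sR = -40/73
mR = -1/2·sL + 1·sR = 1320/3869

80/53 80/73 -40/73 1320/3869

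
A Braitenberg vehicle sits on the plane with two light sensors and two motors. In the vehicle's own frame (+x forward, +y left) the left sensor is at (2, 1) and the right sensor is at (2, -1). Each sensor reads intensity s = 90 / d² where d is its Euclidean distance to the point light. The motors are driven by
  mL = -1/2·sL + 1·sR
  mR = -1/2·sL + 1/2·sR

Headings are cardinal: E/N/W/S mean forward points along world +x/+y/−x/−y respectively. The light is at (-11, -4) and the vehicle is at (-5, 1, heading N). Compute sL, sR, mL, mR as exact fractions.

45/37 45/49 1125/3626 -270/1813

left sensor world pos  = (-6, 3); dL² = 74
right sensor world pos = (-4, 3); dR² = 98
sL = 90/74 = 45/37
sR = 90/98 = 45/49
mL = -1/2·sL + 1·sR = 1125/3626
mR = -1/2·sL + 1/2·sR = -270/1813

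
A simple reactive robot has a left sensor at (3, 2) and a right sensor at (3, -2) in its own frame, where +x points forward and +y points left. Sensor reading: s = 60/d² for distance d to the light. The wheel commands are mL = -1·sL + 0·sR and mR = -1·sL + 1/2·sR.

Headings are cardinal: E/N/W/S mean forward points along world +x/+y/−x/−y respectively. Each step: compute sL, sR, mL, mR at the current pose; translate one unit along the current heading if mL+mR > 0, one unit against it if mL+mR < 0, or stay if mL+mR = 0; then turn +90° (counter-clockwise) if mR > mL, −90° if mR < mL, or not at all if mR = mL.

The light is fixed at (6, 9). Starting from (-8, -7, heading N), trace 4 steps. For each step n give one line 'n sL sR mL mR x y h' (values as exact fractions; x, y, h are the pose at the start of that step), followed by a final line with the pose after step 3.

n=0: pose=(-8,-7,N); sL=12/85, sR=60/313; mL=-12/85, mR=-1206/26605; mL+mR=-4962/26605 → advance -1; mR−mL=30/313 → turn +1·90°
n=1: pose=(-8,-8,W); sL=6/65, sR=30/257; mL=-6/65, mR=-567/16705; mL+mR=-2109/16705 → advance -1; mR−mL=15/257 → turn +1·90°
n=2: pose=(-7,-8,S); sL=60/521, sR=12/125; mL=-60/521, mR=-4374/65125; mL+mR=-11874/65125 → advance -1; mR−mL=6/125 → turn +1·90°
n=3: pose=(-7,-7,E); sL=15/74, sR=15/106; mL=-15/74, mR=-1035/7844; mL+mR=-2625/7844 → advance -1; mR−mL=15/212 → turn +1·90°

0 12/85 60/313 -12/85 -1206/26605 -8 -7 N
1 6/65 30/257 -6/65 -567/16705 -8 -8 W
2 60/521 12/125 -60/521 -4374/65125 -7 -8 S
3 15/74 15/106 -15/74 -1035/7844 -7 -7 E
final -8 -7 N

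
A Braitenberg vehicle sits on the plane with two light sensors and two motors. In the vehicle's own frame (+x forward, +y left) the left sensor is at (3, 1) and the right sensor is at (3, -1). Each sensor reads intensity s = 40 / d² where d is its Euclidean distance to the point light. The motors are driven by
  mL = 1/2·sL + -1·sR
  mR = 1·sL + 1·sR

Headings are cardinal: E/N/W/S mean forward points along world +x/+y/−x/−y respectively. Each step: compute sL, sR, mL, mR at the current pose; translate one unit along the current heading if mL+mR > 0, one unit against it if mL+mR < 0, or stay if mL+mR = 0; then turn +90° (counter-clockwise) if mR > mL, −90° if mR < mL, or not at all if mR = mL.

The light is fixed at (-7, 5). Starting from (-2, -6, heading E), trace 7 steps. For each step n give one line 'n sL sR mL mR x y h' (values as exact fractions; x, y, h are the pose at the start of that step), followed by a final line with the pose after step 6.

n=0: pose=(-2,-6,E); sL=10/41, sR=5/26; mL=-75/1066, mR=465/1066; mL+mR=15/41 → advance +1; mR−mL=270/533 → turn +1·90°
n=1: pose=(-1,-6,N); sL=40/89, sR=40/113; mL=-1300/10057, mR=8080/10057; mL+mR=60/89 → advance +1; mR−mL=9380/10057 → turn +1·90°
n=2: pose=(-1,-5,W); sL=4/13, sR=4/9; mL=-34/117, mR=88/117; mL+mR=6/13 → advance +1; mR−mL=122/117 → turn +1·90°
n=3: pose=(-2,-5,S); sL=8/41, sR=8/37; mL=-180/1517, mR=624/1517; mL+mR=12/41 → advance +1; mR−mL=804/1517 → turn +1·90°
n=4: pose=(-2,-6,E); sL=10/41, sR=5/26; mL=-75/1066, mR=465/1066; mL+mR=15/41 → advance +1; mR−mL=270/533 → turn +1·90°
n=5: pose=(-1,-6,N); sL=40/89, sR=40/113; mL=-1300/10057, mR=8080/10057; mL+mR=60/89 → advance +1; mR−mL=9380/10057 → turn +1·90°
n=6: pose=(-1,-5,W); sL=4/13, sR=4/9; mL=-34/117, mR=88/117; mL+mR=6/13 → advance +1; mR−mL=122/117 → turn +1·90°

0 10/41 5/26 -75/1066 465/1066 -2 -6 E
1 40/89 40/113 -1300/10057 8080/10057 -1 -6 N
2 4/13 4/9 -34/117 88/117 -1 -5 W
3 8/41 8/37 -180/1517 624/1517 -2 -5 S
4 10/41 5/26 -75/1066 465/1066 -2 -6 E
5 40/89 40/113 -1300/10057 8080/10057 -1 -6 N
6 4/13 4/9 -34/117 88/117 -1 -5 W
final -2 -5 S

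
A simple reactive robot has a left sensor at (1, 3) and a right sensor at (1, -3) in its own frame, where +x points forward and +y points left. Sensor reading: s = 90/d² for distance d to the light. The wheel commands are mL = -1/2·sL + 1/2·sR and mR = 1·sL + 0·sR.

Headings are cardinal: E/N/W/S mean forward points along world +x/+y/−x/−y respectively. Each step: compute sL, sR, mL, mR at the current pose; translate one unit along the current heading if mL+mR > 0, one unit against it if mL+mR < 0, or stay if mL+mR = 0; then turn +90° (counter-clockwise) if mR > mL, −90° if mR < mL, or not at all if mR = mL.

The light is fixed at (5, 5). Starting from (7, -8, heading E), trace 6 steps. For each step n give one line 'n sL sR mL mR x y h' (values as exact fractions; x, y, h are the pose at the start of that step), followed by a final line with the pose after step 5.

0 90/109 18/53 -1404/5777 90/109 7 -8 E
1 5/8 1/2 -1/16 5/8 8 -8 N
2 90/229 18/17 1296/3893 90/229 8 -7 W
3 45/97 9/17 54/1649 45/97 7 -7 S
4 90/109 18/53 -1404/5777 90/109 7 -8 E
5 5/8 1/2 -1/16 5/8 8 -8 N
final 8 -7 W

n=0: pose=(7,-8,E); sL=90/109, sR=18/53; mL=-1404/5777, mR=90/109; mL+mR=3366/5777 → advance +1; mR−mL=6174/5777 → turn +1·90°
n=1: pose=(8,-8,N); sL=5/8, sR=1/2; mL=-1/16, mR=5/8; mL+mR=9/16 → advance +1; mR−mL=11/16 → turn +1·90°
n=2: pose=(8,-7,W); sL=90/229, sR=18/17; mL=1296/3893, mR=90/229; mL+mR=2826/3893 → advance +1; mR−mL=234/3893 → turn +1·90°
n=3: pose=(7,-7,S); sL=45/97, sR=9/17; mL=54/1649, mR=45/97; mL+mR=819/1649 → advance +1; mR−mL=711/1649 → turn +1·90°
n=4: pose=(7,-8,E); sL=90/109, sR=18/53; mL=-1404/5777, mR=90/109; mL+mR=3366/5777 → advance +1; mR−mL=6174/5777 → turn +1·90°
n=5: pose=(8,-8,N); sL=5/8, sR=1/2; mL=-1/16, mR=5/8; mL+mR=9/16 → advance +1; mR−mL=11/16 → turn +1·90°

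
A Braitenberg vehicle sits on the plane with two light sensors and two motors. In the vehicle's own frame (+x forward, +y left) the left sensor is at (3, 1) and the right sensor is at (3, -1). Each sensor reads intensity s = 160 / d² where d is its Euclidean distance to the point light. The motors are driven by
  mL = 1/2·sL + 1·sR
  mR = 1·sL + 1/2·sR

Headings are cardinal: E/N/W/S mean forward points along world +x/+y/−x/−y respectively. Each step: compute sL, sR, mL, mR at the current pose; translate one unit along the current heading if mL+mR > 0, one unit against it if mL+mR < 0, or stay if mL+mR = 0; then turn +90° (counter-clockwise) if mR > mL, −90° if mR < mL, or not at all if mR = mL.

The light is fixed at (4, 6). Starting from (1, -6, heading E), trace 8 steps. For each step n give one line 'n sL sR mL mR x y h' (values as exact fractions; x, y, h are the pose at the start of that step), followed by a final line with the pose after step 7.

0 160/121 160/169 32880/20449 36720/20449 1 -6 E
1 16/9 80/41 1048/369 1016/369 2 -6 N
2 160/101 32/29 5552/2929 6256/2929 2 -5 E
3 40/17 5/2 125/34 245/68 3 -5 N
4 32/17 32/25 944/425 1072/425 3 -4 E
5 16/5 16/5 24/5 24/5 4 -4 N
6 160/37 160/37 240/37 240/37 4 -3 N
7 80/13 80/13 120/13 120/13 4 -2 N
final 4 -1 N

n=0: pose=(1,-6,E); sL=160/121, sR=160/169; mL=32880/20449, mR=36720/20449; mL+mR=69600/20449 → advance +1; mR−mL=3840/20449 → turn +1·90°
n=1: pose=(2,-6,N); sL=16/9, sR=80/41; mL=1048/369, mR=1016/369; mL+mR=688/123 → advance +1; mR−mL=-32/369 → turn -1·90°
n=2: pose=(2,-5,E); sL=160/101, sR=32/29; mL=5552/2929, mR=6256/2929; mL+mR=11808/2929 → advance +1; mR−mL=704/2929 → turn +1·90°
n=3: pose=(3,-5,N); sL=40/17, sR=5/2; mL=125/34, mR=245/68; mL+mR=495/68 → advance +1; mR−mL=-5/68 → turn -1·90°
n=4: pose=(3,-4,E); sL=32/17, sR=32/25; mL=944/425, mR=1072/425; mL+mR=2016/425 → advance +1; mR−mL=128/425 → turn +1·90°
n=5: pose=(4,-4,N); sL=16/5, sR=16/5; mL=24/5, mR=24/5; mL+mR=48/5 → advance +1; mR−mL=0 → turn +0·90°
n=6: pose=(4,-3,N); sL=160/37, sR=160/37; mL=240/37, mR=240/37; mL+mR=480/37 → advance +1; mR−mL=0 → turn +0·90°
n=7: pose=(4,-2,N); sL=80/13, sR=80/13; mL=120/13, mR=120/13; mL+mR=240/13 → advance +1; mR−mL=0 → turn +0·90°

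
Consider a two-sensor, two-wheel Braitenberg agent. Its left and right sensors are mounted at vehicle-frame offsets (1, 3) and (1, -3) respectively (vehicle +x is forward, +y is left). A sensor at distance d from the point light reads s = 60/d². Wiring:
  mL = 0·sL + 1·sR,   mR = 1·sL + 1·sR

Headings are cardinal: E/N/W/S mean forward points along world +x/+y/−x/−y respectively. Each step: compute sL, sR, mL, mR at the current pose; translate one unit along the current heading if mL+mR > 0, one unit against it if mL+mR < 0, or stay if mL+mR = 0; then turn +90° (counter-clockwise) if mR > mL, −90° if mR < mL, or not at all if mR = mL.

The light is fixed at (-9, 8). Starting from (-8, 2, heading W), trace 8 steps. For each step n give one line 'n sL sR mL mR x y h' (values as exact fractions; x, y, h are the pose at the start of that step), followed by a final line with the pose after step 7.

n=0: pose=(-8,2,W); sL=20/27, sR=20/3; mL=20/3, mR=200/27; mL+mR=380/27 → advance +1; mR−mL=20/27 → turn +1·90°
n=1: pose=(-9,2,S); sL=30/29, sR=30/29; mL=30/29, mR=60/29; mL+mR=90/29 → advance +1; mR−mL=30/29 → turn +1·90°
n=2: pose=(-9,1,E); sL=60/17, sR=60/101; mL=60/101, mR=7080/1717; mL+mR=8100/1717 → advance +1; mR−mL=60/17 → turn +1·90°
n=3: pose=(-8,1,N); sL=3/2, sR=15/13; mL=15/13, mR=69/26; mL+mR=99/26 → advance +1; mR−mL=3/2 → turn +1·90°
n=4: pose=(-8,2,W); sL=20/27, sR=20/3; mL=20/3, mR=200/27; mL+mR=380/27 → advance +1; mR−mL=20/27 → turn +1·90°
n=5: pose=(-9,2,S); sL=30/29, sR=30/29; mL=30/29, mR=60/29; mL+mR=90/29 → advance +1; mR−mL=30/29 → turn +1·90°
n=6: pose=(-9,1,E); sL=60/17, sR=60/101; mL=60/101, mR=7080/1717; mL+mR=8100/1717 → advance +1; mR−mL=60/17 → turn +1·90°
n=7: pose=(-8,1,N); sL=3/2, sR=15/13; mL=15/13, mR=69/26; mL+mR=99/26 → advance +1; mR−mL=3/2 → turn +1·90°

0 20/27 20/3 20/3 200/27 -8 2 W
1 30/29 30/29 30/29 60/29 -9 2 S
2 60/17 60/101 60/101 7080/1717 -9 1 E
3 3/2 15/13 15/13 69/26 -8 1 N
4 20/27 20/3 20/3 200/27 -8 2 W
5 30/29 30/29 30/29 60/29 -9 2 S
6 60/17 60/101 60/101 7080/1717 -9 1 E
7 3/2 15/13 15/13 69/26 -8 1 N
final -8 2 W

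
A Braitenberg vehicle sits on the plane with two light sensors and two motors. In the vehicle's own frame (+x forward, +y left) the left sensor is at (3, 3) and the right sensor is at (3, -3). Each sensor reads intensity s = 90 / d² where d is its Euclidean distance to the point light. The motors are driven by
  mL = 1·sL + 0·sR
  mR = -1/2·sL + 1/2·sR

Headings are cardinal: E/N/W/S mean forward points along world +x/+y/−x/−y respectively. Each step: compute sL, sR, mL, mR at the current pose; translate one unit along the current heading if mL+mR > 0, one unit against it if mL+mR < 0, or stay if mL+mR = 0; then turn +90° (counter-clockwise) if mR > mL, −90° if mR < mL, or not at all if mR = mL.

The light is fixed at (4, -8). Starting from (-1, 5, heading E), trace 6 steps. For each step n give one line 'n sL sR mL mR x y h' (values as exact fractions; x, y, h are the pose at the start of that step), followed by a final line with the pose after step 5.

0 9/26 45/52 9/26 27/104 -1 5 E
1 90/101 90/149 90/101 -2160/15049 0 5 S
2 9/13 45/137 9/13 -324/1781 0 4 W
3 90/289 90/229 90/289 2700/66181 -1 4 N
4 9/26 45/52 9/26 27/104 -1 5 E
5 90/101 90/149 90/101 -2160/15049 0 5 S
final 0 4 W

n=0: pose=(-1,5,E); sL=9/26, sR=45/52; mL=9/26, mR=27/104; mL+mR=63/104 → advance +1; mR−mL=-9/104 → turn -1·90°
n=1: pose=(0,5,S); sL=90/101, sR=90/149; mL=90/101, mR=-2160/15049; mL+mR=11250/15049 → advance +1; mR−mL=-15570/15049 → turn -1·90°
n=2: pose=(0,4,W); sL=9/13, sR=45/137; mL=9/13, mR=-324/1781; mL+mR=909/1781 → advance +1; mR−mL=-1557/1781 → turn -1·90°
n=3: pose=(-1,4,N); sL=90/289, sR=90/229; mL=90/289, mR=2700/66181; mL+mR=23310/66181 → advance +1; mR−mL=-17910/66181 → turn -1·90°
n=4: pose=(-1,5,E); sL=9/26, sR=45/52; mL=9/26, mR=27/104; mL+mR=63/104 → advance +1; mR−mL=-9/104 → turn -1·90°
n=5: pose=(0,5,S); sL=90/101, sR=90/149; mL=90/101, mR=-2160/15049; mL+mR=11250/15049 → advance +1; mR−mL=-15570/15049 → turn -1·90°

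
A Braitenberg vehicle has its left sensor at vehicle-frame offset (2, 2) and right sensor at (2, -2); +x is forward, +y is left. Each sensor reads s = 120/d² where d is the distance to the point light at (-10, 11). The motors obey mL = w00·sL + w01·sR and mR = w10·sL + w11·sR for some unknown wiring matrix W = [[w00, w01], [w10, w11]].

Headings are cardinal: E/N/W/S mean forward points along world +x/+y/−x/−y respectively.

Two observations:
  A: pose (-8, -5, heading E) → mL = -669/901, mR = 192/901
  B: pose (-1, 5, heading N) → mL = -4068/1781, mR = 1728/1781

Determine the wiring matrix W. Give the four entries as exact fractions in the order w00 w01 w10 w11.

-1 -1/2 1 -1

obs A: pose=(-8,-5,E) → sL=30/53, sR=6/17, mL=-669/901, mR=192/901
obs B: pose=(-1,5,N) → sL=24/13, sR=120/137, mL=-4068/1781, mR=1728/1781
sensor matrix S = [[30/53, 6/17], [24/13, 120/137]]; det S = -249984/1604681
solve [mL_A; mL_B] = S·[w00; w01] and [mR_A; mR_B] = S·[w10; w11]:
  w00 = -1, w01 = -1/2, w10 = 1, w11 = -1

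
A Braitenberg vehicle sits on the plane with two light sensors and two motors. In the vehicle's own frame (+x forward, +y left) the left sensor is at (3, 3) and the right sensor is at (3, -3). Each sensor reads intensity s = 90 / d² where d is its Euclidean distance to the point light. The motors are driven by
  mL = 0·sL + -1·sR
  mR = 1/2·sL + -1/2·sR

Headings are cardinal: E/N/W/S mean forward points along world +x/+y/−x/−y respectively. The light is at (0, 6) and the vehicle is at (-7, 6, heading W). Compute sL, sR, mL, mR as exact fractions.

left sensor world pos  = (-10, 3); dL² = 109
right sensor world pos = (-10, 9); dR² = 109
sL = 90/109 = 90/109
sR = 90/109 = 90/109
mL = 0·sL + -1·sR = -90/109
mR = 1/2·sL + -1/2·sR = 0

90/109 90/109 -90/109 0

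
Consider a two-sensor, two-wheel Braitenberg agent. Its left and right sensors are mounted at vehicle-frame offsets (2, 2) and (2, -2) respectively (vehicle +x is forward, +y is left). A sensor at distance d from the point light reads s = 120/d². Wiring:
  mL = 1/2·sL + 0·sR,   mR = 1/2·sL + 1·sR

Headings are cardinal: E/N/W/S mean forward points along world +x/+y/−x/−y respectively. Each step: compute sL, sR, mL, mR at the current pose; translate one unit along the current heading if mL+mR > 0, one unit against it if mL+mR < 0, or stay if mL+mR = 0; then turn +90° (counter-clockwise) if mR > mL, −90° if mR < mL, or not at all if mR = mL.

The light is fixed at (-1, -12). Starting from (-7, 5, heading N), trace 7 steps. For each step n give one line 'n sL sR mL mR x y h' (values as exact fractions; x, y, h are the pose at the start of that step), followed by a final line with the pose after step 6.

0 24/85 120/377 12/85 14724/32045 -7 5 N
1 3/8 15/58 3/16 207/464 -7 6 W
2 120/281 120/337 60/281 53940/94697 -8 6 S
3 60/193 12/25 30/193 3066/4825 -8 5 E
4 24/85 120/377 12/85 14724/32045 -7 5 N
5 3/8 15/58 3/16 207/464 -7 6 W
6 120/281 120/337 60/281 53940/94697 -8 6 S
final -8 5 E

n=0: pose=(-7,5,N); sL=24/85, sR=120/377; mL=12/85, mR=14724/32045; mL+mR=19248/32045 → advance +1; mR−mL=120/377 → turn +1·90°
n=1: pose=(-7,6,W); sL=3/8, sR=15/58; mL=3/16, mR=207/464; mL+mR=147/232 → advance +1; mR−mL=15/58 → turn +1·90°
n=2: pose=(-8,6,S); sL=120/281, sR=120/337; mL=60/281, mR=53940/94697; mL+mR=74160/94697 → advance +1; mR−mL=120/337 → turn +1·90°
n=3: pose=(-8,5,E); sL=60/193, sR=12/25; mL=30/193, mR=3066/4825; mL+mR=3816/4825 → advance +1; mR−mL=12/25 → turn +1·90°
n=4: pose=(-7,5,N); sL=24/85, sR=120/377; mL=12/85, mR=14724/32045; mL+mR=19248/32045 → advance +1; mR−mL=120/377 → turn +1·90°
n=5: pose=(-7,6,W); sL=3/8, sR=15/58; mL=3/16, mR=207/464; mL+mR=147/232 → advance +1; mR−mL=15/58 → turn +1·90°
n=6: pose=(-8,6,S); sL=120/281, sR=120/337; mL=60/281, mR=53940/94697; mL+mR=74160/94697 → advance +1; mR−mL=120/337 → turn +1·90°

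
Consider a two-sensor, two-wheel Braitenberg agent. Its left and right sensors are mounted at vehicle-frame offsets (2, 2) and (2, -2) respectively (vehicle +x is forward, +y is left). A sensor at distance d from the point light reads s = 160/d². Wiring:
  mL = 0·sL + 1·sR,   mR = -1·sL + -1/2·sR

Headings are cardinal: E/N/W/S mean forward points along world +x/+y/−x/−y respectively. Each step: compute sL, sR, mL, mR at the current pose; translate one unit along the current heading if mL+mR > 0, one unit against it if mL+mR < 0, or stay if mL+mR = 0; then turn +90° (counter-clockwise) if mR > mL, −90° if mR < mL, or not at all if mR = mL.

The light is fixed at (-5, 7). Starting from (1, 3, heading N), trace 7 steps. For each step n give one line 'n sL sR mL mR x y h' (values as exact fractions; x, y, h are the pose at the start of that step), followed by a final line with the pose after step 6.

n=0: pose=(1,3,N); sL=8, sR=40/17; mL=40/17, mR=-156/17; mL+mR=-116/17 → advance -1; mR−mL=-196/17 → turn -1·90°
n=1: pose=(1,2,E); sL=160/73, sR=160/113; mL=160/113, mR=-23920/8249; mL+mR=-12240/8249 → advance -1; mR−mL=-35600/8249 → turn -1·90°
n=2: pose=(0,2,S); sL=80/49, sR=80/29; mL=80/29, mR=-4280/1421; mL+mR=-360/1421 → advance -1; mR−mL=-8200/1421 → turn -1·90°
n=3: pose=(0,3,W); sL=32/9, sR=160/13; mL=160/13, mR=-1136/117; mL+mR=304/117 → advance +1; mR−mL=-2576/117 → turn -1·90°
n=4: pose=(-1,3,N); sL=20, sR=4; mL=4, mR=-22; mL+mR=-18 → advance -1; mR−mL=-26 → turn -1·90°
n=5: pose=(-1,2,E); sL=32/9, sR=32/17; mL=32/17, mR=-688/153; mL+mR=-400/153 → advance -1; mR−mL=-976/153 → turn -1·90°
n=6: pose=(-2,2,S); sL=80/37, sR=16/5; mL=16/5, mR=-696/185; mL+mR=-104/185 → advance -1; mR−mL=-1288/185 → turn -1·90°

0 8 40/17 40/17 -156/17 1 3 N
1 160/73 160/113 160/113 -23920/8249 1 2 E
2 80/49 80/29 80/29 -4280/1421 0 2 S
3 32/9 160/13 160/13 -1136/117 0 3 W
4 20 4 4 -22 -1 3 N
5 32/9 32/17 32/17 -688/153 -1 2 E
6 80/37 16/5 16/5 -696/185 -2 2 S
final -2 3 W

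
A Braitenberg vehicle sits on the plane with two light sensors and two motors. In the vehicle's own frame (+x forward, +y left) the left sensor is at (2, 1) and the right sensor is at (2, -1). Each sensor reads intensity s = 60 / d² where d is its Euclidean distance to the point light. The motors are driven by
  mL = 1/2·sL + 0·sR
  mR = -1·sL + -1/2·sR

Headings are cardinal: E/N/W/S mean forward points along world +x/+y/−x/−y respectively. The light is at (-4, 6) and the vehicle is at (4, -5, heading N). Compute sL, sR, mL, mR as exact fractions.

6/13 10/27 3/13 -227/351

left sensor world pos  = (3, -3); dL² = 130
right sensor world pos = (5, -3); dR² = 162
sL = 60/130 = 6/13
sR = 60/162 = 10/27
mL = 1/2·sL + 0·sR = 3/13
mR = -1·sL + -1/2·sR = -227/351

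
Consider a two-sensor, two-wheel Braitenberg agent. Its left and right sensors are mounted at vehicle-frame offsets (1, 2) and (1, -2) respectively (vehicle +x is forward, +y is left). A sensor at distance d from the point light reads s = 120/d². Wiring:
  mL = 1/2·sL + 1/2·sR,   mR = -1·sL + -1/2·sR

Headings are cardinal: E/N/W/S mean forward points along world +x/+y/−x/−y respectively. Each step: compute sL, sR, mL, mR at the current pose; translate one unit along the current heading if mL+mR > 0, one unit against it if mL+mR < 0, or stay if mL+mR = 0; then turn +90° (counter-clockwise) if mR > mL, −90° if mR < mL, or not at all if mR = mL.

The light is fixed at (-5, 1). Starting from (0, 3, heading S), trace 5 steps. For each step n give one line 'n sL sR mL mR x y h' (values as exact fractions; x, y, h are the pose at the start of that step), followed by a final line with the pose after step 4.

n=0: pose=(0,3,S); sL=12/5, sR=12; mL=36/5, mR=-42/5; mL+mR=-6/5 → advance -1; mR−mL=-78/5 → turn -1·90°
n=1: pose=(0,4,W); sL=120/17, sR=120/41; mL=3480/697, mR=-5940/697; mL+mR=-60/17 → advance -1; mR−mL=-9420/697 → turn -1·90°
n=2: pose=(1,4,N); sL=15/4, sR=3/2; mL=21/8, mR=-9/2; mL+mR=-15/8 → advance -1; mR−mL=-57/8 → turn -1·90°
n=3: pose=(1,3,E); sL=24/13, sR=120/49; mL=1368/637, mR=-1956/637; mL+mR=-12/13 → advance -1; mR−mL=-3324/637 → turn -1·90°
n=4: pose=(0,3,S); sL=12/5, sR=12; mL=36/5, mR=-42/5; mL+mR=-6/5 → advance -1; mR−mL=-78/5 → turn -1·90°

0 12/5 12 36/5 -42/5 0 3 S
1 120/17 120/41 3480/697 -5940/697 0 4 W
2 15/4 3/2 21/8 -9/2 1 4 N
3 24/13 120/49 1368/637 -1956/637 1 3 E
4 12/5 12 36/5 -42/5 0 3 S
final 0 4 W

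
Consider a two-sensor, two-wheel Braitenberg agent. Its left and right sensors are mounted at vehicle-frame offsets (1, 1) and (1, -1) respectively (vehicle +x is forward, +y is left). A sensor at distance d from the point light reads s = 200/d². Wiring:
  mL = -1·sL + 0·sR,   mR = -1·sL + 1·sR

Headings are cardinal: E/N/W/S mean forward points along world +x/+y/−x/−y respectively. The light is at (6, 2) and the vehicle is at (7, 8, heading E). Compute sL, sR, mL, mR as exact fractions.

left sensor world pos  = (8, 9); dL² = 53
right sensor world pos = (8, 7); dR² = 29
sL = 200/53 = 200/53
sR = 200/29 = 200/29
mL = -1·sL + 0·sR = -200/53
mR = -1·sL + 1·sR = 4800/1537

200/53 200/29 -200/53 4800/1537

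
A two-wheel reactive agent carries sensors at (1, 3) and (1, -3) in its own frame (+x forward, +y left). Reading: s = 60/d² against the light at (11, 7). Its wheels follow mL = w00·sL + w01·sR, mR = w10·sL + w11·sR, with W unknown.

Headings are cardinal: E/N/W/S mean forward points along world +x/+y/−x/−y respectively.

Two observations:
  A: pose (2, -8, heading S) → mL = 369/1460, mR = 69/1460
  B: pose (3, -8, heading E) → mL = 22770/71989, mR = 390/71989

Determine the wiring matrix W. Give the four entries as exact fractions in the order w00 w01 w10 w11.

obs A: pose=(2,-8,S) → sL=15/73, sR=3/20, mL=369/1460, mR=69/1460
obs B: pose=(3,-8,E) → sL=60/193, sR=60/373, mL=22770/71989, mR=390/71989
sensor matrix S = [[15/73, 3/20], [60/193, 60/373]]; det S = -71361/5255197
solve [mL_A; mL_B] = S·[w00; w01] and [mR_A; mR_B] = S·[w10; w11]:
  w00 = 1/2, w01 = 1, w10 = -1/2, w11 = 1

1/2 1 -1/2 1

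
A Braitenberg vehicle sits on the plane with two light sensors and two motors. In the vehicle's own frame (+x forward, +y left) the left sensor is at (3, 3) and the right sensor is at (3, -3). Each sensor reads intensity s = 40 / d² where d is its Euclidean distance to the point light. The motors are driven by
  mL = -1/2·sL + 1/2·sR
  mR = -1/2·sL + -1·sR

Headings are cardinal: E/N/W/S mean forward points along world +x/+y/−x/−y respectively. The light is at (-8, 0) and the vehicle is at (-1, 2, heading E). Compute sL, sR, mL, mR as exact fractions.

8/25 40/101 96/2525 -1404/2525

left sensor world pos  = (2, 5); dL² = 125
right sensor world pos = (2, -1); dR² = 101
sL = 40/125 = 8/25
sR = 40/101 = 40/101
mL = -1/2·sL + 1/2·sR = 96/2525
mR = -1/2·sL + -1·sR = -1404/2525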